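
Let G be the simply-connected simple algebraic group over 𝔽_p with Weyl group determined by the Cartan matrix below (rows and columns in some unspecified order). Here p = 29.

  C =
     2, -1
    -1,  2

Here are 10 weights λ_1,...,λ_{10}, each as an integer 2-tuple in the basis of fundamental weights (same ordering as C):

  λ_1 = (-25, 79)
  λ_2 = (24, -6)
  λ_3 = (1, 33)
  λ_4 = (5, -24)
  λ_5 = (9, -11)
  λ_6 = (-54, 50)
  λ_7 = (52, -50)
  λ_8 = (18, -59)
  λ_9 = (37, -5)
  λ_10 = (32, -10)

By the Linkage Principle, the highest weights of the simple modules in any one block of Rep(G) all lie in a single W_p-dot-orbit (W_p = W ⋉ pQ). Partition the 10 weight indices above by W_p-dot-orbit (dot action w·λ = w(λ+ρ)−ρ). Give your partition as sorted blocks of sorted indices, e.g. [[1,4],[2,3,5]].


A_2 Cartan matrix, 2 simple roots permuted; ρ=(1,1).

Alcove-folded reps (p=29, 10 weights, presented ϖ-order):

  λ_1 → (5, 22)
  λ_2 → (20, 5)
  λ_3 → (5, 22)
  λ_4 → (17, 6)
  λ_5 → (0, 10)
  λ_6 → (5, 22)
  λ_7 → (20, 5)
  λ_8 → (0, 10)
  λ_9 → (20, 5)
  λ_10 → (20, 5)

Grouping the 10 weights by Ā_29-representative: 4 linkage classes.

[[1, 3, 6], [2, 7, 9, 10], [4], [5, 8]]


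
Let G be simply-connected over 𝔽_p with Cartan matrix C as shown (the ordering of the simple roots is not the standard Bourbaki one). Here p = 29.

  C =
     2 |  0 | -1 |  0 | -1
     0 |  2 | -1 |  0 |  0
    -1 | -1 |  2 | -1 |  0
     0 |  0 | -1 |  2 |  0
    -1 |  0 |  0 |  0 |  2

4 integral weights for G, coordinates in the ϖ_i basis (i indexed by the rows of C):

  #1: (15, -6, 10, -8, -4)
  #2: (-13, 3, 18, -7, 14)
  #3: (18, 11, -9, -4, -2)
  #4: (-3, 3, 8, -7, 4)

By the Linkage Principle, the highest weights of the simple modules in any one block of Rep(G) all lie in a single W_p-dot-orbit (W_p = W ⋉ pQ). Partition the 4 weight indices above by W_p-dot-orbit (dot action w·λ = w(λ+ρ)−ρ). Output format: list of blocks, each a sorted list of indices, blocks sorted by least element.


C ↔ D_5 under row/col permutation; |W(D_5)| = 1920.

Each λ_j+ρ reduced to Ā_29; 5-tuples below use C's row order:

    1: (2, 4, 1, 6, 3)
    2: (2, 4, 1, 6, 3)
    3: (6, 1, 3, 8, 1)
    4: (2, 4, 1, 6, 3)

Partition of {1..4} into 2 W_29-dot-orbits:

[[1, 2, 4], [3]]


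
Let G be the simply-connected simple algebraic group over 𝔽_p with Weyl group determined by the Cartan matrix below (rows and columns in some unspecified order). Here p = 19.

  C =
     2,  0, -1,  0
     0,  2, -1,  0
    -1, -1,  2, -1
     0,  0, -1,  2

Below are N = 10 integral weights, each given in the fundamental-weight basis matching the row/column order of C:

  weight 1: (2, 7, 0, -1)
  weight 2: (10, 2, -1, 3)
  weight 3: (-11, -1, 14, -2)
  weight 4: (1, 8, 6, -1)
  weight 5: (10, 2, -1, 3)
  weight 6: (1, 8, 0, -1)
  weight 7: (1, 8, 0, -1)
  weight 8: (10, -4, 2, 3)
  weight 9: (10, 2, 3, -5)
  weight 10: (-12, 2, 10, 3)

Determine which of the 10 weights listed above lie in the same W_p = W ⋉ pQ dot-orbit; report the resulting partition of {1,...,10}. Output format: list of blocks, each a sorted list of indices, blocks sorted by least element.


Dynkin diagram of C (from the 6 off-diagonal −1 entries): D_4.

W_19-reps of the 10 weights in Ā_19 (same 4-coord order as C):

  λ_1 → (3, 8, 1, 0) · λ_2 → (11, 3, 0, 4) · λ_3 → (10, 0, 4, 1) · λ_4 → (2, 9, 1, 0) · λ_5 → (11, 3, 0, 4) · λ_6 → (2, 9, 1, 0) · λ_7 → (2, 9, 1, 0) · λ_8 → (11, 3, 0, 4) · λ_9 → (11, 3, 0, 4) · λ_10 → (11, 3, 0, 4)

Grouping the 10 weights by Ā_19-representative: 4 linkage classes.

[[1], [2, 5, 8, 9, 10], [3], [4, 6, 7]]


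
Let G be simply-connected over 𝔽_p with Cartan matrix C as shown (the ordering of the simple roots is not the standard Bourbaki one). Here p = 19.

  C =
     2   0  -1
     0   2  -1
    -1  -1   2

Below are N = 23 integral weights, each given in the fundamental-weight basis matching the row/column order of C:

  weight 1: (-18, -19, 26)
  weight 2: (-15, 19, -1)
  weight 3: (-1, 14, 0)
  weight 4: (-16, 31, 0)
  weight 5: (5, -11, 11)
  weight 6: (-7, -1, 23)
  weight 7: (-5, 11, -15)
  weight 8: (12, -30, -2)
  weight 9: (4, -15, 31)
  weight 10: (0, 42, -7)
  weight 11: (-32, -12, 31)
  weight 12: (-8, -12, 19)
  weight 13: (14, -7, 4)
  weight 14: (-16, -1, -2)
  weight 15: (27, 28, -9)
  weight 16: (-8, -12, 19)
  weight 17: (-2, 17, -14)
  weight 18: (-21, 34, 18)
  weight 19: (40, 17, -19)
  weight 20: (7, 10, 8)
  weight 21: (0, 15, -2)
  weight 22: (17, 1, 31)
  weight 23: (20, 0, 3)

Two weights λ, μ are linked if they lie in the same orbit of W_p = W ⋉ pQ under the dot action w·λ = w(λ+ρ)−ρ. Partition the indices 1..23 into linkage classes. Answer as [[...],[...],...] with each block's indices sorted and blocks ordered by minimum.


Cartan matrix: type A_3 (|W|=24); un-permuting the 3 rows.

λ_j+ρ reflected into Ā_19 (⟨·,θ^∨⟩≤19); 3-tuples as given:

    λ_1+ρ ↦ (1, 2, 8)
    λ_2+ρ ↦ (1, 5, 13)
    λ_3+ρ ↦ (0, 15, 1)
    λ_4+ρ ↦ (13, 4, 1)
    λ_5+ρ ↦ (6, 10, 2)
    λ_6+ρ ↦ (1, 5, 13)
    λ_7+ρ ↦ (12, 4, 2)
    λ_8+ρ ↦ (6, 10, 2)
    λ_9+ρ ↦ (13, 4, 1)
    λ_10+ρ ↦ (1, 5, 13)
    λ_11+ρ ↦ (6, 10, 2)
    λ_12+ρ ↦ (6, 10, 2)
    λ_13+ρ ↦ (13, 4, 1)
    λ_14+ρ ↦ (0, 15, 1)
    λ_15+ρ ↦ (1, 2, 8)
    λ_16+ρ ↦ (6, 10, 2)
    λ_17+ρ ↦ (13, 4, 1)
    λ_18+ρ ↦ (0, 15, 1)
    λ_19+ρ ↦ (0, 15, 1)
    λ_20+ρ ↦ (1, 2, 8)
    λ_21+ρ ↦ (0, 15, 1)
    λ_22+ρ ↦ (12, 4, 2)
    λ_23+ρ ↦ (12, 4, 2)

These 23 weights hit 6 W_19-dot-orbits; sizes (3, 3, 5, 4, 5, 3):

[[1, 15, 20], [2, 6, 10], [3, 14, 18, 19, 21], [4, 9, 13, 17], [5, 8, 11, 12, 16], [7, 22, 23]]


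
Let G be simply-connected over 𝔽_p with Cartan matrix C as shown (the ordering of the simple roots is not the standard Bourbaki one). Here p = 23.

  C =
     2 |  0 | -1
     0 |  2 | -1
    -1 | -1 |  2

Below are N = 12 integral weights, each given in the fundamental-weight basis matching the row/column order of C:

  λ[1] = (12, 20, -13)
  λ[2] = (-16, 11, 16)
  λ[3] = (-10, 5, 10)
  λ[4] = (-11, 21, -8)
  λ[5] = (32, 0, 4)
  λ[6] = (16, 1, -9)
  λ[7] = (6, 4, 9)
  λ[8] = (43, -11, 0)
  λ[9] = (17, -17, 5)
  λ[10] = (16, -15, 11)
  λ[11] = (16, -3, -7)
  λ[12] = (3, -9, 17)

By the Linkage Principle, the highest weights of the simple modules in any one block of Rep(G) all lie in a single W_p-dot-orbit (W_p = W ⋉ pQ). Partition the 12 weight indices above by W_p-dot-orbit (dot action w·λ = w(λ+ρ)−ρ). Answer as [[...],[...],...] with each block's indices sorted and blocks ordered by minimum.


Cartan matrix: type A_3 (|W|=24); un-permuting the 3 rows.

Ā_23 reps of the 12 weights (A_3, coords as presented):

  1: (1, 9, 12);  2: (9, 6, 2);  3: (9, 6, 2);  4: (7, 5, 10);  5: (7, 5, 10);  6: (9, 6, 2);  7: (7, 5, 10);  8: (1, 9, 12);  9: (7, 5, 10);  10: (9, 6, 2);  11: (9, 6, 2);  12: (4, 8, 10)

Linkage partition of the 12 weights (4 classes, p=23):

[[1, 8], [2, 3, 6, 10, 11], [4, 5, 7, 9], [12]]


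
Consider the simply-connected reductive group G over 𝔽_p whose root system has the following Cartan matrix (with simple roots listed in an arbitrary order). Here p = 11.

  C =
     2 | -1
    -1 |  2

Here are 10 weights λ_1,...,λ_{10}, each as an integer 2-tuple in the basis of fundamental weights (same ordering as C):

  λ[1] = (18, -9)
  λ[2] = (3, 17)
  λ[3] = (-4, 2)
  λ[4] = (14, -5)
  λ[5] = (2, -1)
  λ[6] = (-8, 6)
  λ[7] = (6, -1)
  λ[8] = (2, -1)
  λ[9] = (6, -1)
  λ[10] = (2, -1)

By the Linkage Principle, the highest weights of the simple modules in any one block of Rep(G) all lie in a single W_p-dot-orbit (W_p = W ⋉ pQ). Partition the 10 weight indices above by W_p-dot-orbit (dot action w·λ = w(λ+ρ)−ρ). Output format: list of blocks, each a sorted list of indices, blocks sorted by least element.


Dynkin diagram of C (from the 2 off-diagonal −1 entries): A_2.

W_11-reps of the 10 weights in Ā_11 (same 2-coord order as C):

  1: (3, 0)
  2: (7, 0)
  3: (3, 0)
  4: (7, 0)
  5: (3, 0)
  6: (7, 0)
  7: (7, 0)
  8: (3, 0)
  9: (7, 0)
  10: (3, 0)

These 10 weights hit 2 W_11-dot-orbits; sizes (5, 5):

[[1, 3, 5, 8, 10], [2, 4, 6, 7, 9]]


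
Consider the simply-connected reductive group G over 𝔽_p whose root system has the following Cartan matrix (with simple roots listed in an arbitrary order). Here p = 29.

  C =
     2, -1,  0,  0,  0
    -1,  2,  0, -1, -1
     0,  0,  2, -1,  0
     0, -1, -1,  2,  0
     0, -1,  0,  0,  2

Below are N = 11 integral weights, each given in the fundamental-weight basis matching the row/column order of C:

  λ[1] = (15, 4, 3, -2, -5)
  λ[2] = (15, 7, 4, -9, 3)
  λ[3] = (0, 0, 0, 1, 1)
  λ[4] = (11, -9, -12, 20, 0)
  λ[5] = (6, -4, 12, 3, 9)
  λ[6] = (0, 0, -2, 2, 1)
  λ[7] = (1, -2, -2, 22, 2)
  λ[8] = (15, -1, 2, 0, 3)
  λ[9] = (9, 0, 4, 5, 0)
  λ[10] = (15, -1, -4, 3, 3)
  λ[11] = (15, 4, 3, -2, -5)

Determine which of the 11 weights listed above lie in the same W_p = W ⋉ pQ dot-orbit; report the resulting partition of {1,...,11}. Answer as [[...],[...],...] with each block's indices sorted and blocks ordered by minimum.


Dynkin diagram of C (from the 8 off-diagonal −1 entries): D_5.

Alcove-folded reps (p=29, 11 weights, presented ϖ-order):

  1: (16, 0, 3, 1, 4);  2: (16, 0, 3, 1, 4);  3: (1, 1, 1, 2, 2);  4: (4, 1, 11, 2, 7);  5: (4, 1, 11, 2, 7);  6: (1, 1, 1, 2, 2);  7: (1, 1, 1, 2, 2);  8: (16, 0, 3, 1, 4);  9: (10, 1, 5, 5, 1);  10: (16, 0, 3, 1, 4);  11: (16, 0, 3, 1, 4)

Partition of {1..11} into 4 W_29-dot-orbits:

[[1, 2, 8, 10, 11], [3, 6, 7], [4, 5], [9]]


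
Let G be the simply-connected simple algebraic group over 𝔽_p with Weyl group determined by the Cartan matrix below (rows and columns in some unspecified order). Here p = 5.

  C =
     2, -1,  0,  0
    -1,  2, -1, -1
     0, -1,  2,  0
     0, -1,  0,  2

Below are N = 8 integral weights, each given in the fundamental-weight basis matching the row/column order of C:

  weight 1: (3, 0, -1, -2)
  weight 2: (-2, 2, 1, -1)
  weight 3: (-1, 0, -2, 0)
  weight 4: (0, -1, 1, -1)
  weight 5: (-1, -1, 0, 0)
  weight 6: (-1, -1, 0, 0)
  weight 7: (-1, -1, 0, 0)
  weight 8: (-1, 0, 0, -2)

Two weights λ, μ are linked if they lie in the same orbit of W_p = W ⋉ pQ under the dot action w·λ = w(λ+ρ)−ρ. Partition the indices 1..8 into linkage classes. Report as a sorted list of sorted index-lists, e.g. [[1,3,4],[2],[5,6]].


Cartan matrix: type D_4 (|W|=192); un-permuting the 4 rows.

W_5-reps of the 8 weights in Ā_5 (same 4-coord order as C):

  λ_1 → (4, 0, 0, 1) · λ_2 → (1, 0, 2, 0) · λ_3 → (0, 0, 1, 1) · λ_4 → (1, 0, 2, 0) · λ_5 → (0, 0, 1, 1) · λ_6 → (0, 0, 1, 1) · λ_7 → (0, 0, 1, 1) · λ_8 → (0, 0, 1, 1)

These 8 weights hit 3 W_5-dot-orbits; sizes (1, 2, 5):

[[1], [2, 4], [3, 5, 6, 7, 8]]


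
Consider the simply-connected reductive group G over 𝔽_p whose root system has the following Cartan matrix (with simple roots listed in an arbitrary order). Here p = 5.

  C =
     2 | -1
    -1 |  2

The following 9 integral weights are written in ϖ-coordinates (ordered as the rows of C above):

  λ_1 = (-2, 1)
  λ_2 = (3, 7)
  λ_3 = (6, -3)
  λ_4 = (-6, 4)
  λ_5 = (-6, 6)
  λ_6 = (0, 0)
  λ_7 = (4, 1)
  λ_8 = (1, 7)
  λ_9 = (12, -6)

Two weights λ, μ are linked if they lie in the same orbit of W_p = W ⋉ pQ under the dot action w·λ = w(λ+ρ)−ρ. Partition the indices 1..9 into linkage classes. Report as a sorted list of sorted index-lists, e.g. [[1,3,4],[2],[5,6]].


Root system A_2: the 2×2 matrix C matches after relabeling.

Each λ_j+ρ reduced to Ā_5; 2-tuples below use C's row order:

  λ_1+ρ ↦ (1, 1);  λ_2+ρ ↦ (1, 2);  λ_3+ρ ↦ (3, 0);  λ_4+ρ ↦ (5, 0);  λ_5+ρ ↦ (3, 0);  λ_6+ρ ↦ (1, 1);  λ_7+ρ ↦ (3, 0);  λ_8+ρ ↦ (3, 0);  λ_9+ρ ↦ (3, 0)

These 9 weights hit 4 W_5-dot-orbits; sizes (2, 1, 5, 1):

[[1, 6], [2], [3, 5, 7, 8, 9], [4]]


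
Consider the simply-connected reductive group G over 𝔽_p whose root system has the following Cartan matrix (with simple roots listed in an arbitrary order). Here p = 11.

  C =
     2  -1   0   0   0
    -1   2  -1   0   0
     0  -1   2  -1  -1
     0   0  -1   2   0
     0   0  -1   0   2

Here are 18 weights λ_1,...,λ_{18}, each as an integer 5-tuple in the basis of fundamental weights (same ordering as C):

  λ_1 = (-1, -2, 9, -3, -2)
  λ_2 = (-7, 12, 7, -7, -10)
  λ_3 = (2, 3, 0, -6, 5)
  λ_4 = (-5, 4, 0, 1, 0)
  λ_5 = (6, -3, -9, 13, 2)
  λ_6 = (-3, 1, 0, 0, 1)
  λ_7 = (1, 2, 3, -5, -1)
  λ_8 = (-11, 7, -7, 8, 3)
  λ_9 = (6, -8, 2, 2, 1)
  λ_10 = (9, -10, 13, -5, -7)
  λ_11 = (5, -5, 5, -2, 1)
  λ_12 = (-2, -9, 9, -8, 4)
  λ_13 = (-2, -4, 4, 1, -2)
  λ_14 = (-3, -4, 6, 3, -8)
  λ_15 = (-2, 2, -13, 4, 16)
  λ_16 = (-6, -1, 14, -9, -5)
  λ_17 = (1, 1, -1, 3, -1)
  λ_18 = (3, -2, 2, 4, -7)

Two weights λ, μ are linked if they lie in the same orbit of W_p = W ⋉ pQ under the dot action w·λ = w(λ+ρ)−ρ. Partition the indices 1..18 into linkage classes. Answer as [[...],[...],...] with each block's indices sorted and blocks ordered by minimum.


Type D_5, rank 5, |W|=1920; reorder rows/cols to standard.

Alcove-folded reps (p=11, 18 weights, presented ϖ-order):

  λ_1 → (4, 1, 1, 2, 1)
  λ_2 → (4, 1, 1, 2, 1)
  λ_3 → (0, 3, 1, 1, 2)
  λ_4 → (4, 1, 1, 2, 1)
  λ_5 → (0, 3, 1, 1, 2)
  λ_6 → (2, 0, 1, 1, 2)
  λ_7 → (2, 2, 0, 4, 0)
  λ_8 → (2, 0, 1, 1, 2)
  λ_9 → (0, 3, 1, 1, 2)
  λ_10 → (3, 1, 0, 1, 1)
  λ_11 → (2, 0, 1, 1, 2)
  λ_12 → (3, 1, 0, 1, 1)
  λ_13 → (3, 1, 0, 2, 1)
  λ_14 → (0, 3, 1, 1, 2)
  λ_15 → (3, 1, 0, 1, 1)
  λ_16 → (2, 2, 0, 4, 0)
  λ_17 → (2, 2, 0, 4, 0)
  λ_18 → (0, 3, 1, 1, 2)

Grouping the 18 weights by Ā_11-representative: 6 linkage classes.

[[1, 2, 4], [3, 5, 9, 14, 18], [6, 8, 11], [7, 16, 17], [10, 12, 15], [13]]


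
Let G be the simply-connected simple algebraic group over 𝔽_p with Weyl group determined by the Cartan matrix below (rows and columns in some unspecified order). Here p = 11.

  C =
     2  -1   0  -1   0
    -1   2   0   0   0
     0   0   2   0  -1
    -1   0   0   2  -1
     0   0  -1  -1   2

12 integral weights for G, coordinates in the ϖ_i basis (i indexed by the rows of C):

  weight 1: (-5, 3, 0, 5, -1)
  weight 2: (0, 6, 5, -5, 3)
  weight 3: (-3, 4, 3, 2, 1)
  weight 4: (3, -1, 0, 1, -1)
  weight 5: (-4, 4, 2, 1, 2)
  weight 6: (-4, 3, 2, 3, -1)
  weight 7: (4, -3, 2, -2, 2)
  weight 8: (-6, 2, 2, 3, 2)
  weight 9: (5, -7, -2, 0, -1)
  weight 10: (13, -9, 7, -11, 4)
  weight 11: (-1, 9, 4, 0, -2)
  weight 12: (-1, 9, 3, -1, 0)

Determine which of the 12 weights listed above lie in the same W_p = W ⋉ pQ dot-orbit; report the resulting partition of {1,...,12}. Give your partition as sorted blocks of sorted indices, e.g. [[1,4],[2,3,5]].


C ↔ A_5 under row/col permutation; |W(A_5)| = 720.

Alcove-folded reps (p=11, 12 weights, presented ϖ-order):

  [1] (4, 0, 1, 2, 0) · [2] (3, 1, 3, 1, 0) · [3] (2, 2, 3, 1, 2) · [4] (4, 0, 1, 2, 0) · [5] (2, 2, 3, 1, 2) · [6] (3, 1, 3, 1, 0) · [7] (2, 2, 3, 1, 2) · [8] (2, 2, 3, 1, 2) · [9] (0, 6, 0, 0, 1) · [10] (2, 2, 3, 1, 2) · [11] (0, 6, 0, 0, 1) · [12] (0, 6, 0, 0, 1)

Grouping the 12 weights by Ā_11-representative: 4 linkage classes.

[[1, 4], [2, 6], [3, 5, 7, 8, 10], [9, 11, 12]]


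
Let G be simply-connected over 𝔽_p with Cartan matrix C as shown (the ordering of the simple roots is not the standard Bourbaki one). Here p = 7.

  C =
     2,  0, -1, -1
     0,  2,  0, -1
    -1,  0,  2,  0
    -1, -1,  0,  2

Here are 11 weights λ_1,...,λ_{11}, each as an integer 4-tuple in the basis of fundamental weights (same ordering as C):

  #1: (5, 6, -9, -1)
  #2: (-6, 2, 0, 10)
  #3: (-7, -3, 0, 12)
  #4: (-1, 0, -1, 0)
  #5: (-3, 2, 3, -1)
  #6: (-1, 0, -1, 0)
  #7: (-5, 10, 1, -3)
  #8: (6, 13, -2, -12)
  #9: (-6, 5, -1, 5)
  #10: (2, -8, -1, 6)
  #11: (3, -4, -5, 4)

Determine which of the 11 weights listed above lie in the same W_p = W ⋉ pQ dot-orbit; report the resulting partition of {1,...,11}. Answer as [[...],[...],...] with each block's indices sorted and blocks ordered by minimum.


Type A_4, rank 4, |W|=120; reorder rows/cols to standard.

Folding the 11 weights λ_j+ρ into Ā_7 (reps in the given 4-coord order):

  [1] (0, 1, 0, 1)
  [2] (2, 4, 1, 0)
  [3] (0, 4, 1, 1)
  [4] (0, 1, 0, 1)
  [5] (0, 1, 2, 2)
  [6] (0, 1, 0, 1)
  [7] (0, 1, 2, 2)
  [8] (2, 4, 1, 0)
  [9] (0, 1, 0, 1)
  [10] (0, 4, 3, 0)
  [11] (0, 1, 2, 2)

Linkage partition of the 11 weights (5 classes, p=7):

[[1, 4, 6, 9], [2, 8], [3], [5, 7, 11], [10]]


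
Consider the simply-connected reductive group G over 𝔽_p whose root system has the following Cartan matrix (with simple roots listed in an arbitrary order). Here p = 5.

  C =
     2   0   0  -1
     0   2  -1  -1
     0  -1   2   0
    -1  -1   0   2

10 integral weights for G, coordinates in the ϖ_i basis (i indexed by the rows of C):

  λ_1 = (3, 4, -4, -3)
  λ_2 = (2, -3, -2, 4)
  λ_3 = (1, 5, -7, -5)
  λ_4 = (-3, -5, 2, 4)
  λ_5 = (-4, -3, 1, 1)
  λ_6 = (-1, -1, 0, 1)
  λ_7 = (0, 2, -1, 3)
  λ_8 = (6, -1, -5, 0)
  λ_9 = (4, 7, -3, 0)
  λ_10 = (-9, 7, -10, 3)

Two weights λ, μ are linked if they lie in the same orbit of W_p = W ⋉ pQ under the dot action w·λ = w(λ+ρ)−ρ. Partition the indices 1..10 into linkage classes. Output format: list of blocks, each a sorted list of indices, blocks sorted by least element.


C ↔ A_4 under row/col permutation; |W(A_4)| = 120.

Folding the 10 weights λ_j+ρ into Ā_5 (reps in the given 4-coord order):

  [1] (0, 0, 1, 2);  [2] (0, 0, 1, 2);  [3] (1, 2, 1, 1);  [4] (1, 2, 1, 1);  [5] (0, 0, 1, 2);  [6] (0, 0, 1, 2);  [7] (0, 0, 1, 2);  [8] (1, 2, 1, 1);  [9] (1, 2, 1, 1);  [10] (1, 2, 1, 1)

2 distinct reps among the 10 weights ⇒ 2 W_5-linkage classes:

[[1, 2, 5, 6, 7], [3, 4, 8, 9, 10]]


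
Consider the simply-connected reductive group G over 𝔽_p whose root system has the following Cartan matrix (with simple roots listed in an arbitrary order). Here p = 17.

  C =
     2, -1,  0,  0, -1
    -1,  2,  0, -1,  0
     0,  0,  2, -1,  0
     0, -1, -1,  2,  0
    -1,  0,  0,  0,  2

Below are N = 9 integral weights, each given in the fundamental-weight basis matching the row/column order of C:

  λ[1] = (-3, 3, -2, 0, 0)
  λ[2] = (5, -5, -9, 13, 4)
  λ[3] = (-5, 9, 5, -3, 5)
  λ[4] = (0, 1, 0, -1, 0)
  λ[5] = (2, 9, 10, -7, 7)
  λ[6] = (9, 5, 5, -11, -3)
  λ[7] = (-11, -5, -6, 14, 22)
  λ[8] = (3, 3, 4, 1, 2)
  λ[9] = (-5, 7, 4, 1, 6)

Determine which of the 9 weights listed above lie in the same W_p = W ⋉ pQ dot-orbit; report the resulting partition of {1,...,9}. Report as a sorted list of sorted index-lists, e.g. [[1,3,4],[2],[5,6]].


Dynkin diagram of C (from the 8 off-diagonal −1 entries): A_5.

W_17-reps of the 9 weights in Ā_17 (same 5-coord order as C):

  λ_1 → (1, 2, 1, 0, 1) · λ_2 → (2, 4, 4, 2, 1) · λ_3 → (4, 4, 4, 2, 2) · λ_4 → (1, 2, 1, 0, 1) · λ_5 → (2, 4, 4, 2, 1) · λ_6 → (4, 4, 4, 2, 2) · λ_7 → (4, 4, 4, 2, 2) · λ_8 → (4, 4, 4, 2, 2) · λ_9 → (4, 4, 4, 2, 2)

3 distinct reps among the 9 weights ⇒ 3 W_17-linkage classes:

[[1, 4], [2, 5], [3, 6, 7, 8, 9]]


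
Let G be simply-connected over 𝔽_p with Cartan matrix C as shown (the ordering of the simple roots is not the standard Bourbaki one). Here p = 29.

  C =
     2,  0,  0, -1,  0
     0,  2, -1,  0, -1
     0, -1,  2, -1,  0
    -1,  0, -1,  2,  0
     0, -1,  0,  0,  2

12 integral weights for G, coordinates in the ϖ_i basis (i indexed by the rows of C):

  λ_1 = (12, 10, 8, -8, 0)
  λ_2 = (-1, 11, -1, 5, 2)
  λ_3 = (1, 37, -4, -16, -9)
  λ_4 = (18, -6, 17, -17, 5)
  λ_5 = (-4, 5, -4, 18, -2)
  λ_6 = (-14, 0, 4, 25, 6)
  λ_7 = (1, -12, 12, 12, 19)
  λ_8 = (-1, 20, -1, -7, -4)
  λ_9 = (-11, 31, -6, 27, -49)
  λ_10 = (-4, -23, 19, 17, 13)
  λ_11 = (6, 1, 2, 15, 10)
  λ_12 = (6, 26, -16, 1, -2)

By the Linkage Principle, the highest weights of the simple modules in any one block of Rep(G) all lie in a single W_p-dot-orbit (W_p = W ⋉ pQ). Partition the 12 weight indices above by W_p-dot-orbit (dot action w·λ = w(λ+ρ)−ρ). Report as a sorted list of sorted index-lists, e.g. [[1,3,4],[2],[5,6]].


Cartan matrix: type A_5 (|W|=720); un-permuting the 5 rows.

Alcove-folded reps (p=29, 12 weights, presented ϖ-order):

    1: (6, 11, 2, 7, 1)
    2: (0, 12, 0, 6, 3)
    3: (6, 11, 2, 7, 1)
    4: (3, 2, 3, 13, 1)
    5: (3, 2, 3, 13, 1)
    6: (3, 2, 3, 13, 1)
    7: (6, 11, 2, 7, 1)
    8: (0, 12, 0, 6, 3)
    9: (3, 2, 3, 13, 1)
    10: (6, 11, 2, 7, 1)
    11: (3, 2, 3, 13, 1)
    12: (6, 11, 2, 7, 1)

Partition of {1..12} into 3 W_29-dot-orbits:

[[1, 3, 7, 10, 12], [2, 8], [4, 5, 6, 9, 11]]


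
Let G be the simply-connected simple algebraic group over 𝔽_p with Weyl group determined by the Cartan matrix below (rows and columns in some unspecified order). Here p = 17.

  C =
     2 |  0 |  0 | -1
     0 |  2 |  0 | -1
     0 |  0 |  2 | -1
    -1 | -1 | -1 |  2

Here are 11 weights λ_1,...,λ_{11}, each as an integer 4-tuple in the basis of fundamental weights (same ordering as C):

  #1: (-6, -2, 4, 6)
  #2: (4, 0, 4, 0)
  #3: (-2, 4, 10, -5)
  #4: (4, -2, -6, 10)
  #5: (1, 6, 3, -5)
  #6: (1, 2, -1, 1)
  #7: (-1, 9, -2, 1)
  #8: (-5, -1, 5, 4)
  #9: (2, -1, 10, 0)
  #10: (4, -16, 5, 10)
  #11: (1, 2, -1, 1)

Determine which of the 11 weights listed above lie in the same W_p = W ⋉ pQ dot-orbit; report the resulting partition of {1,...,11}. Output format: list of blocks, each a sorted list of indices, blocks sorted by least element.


Root system D_4: the 4×4 matrix C matches after relabeling.

Folding the 11 weights λ_j+ρ into Ā_17 (reps in the given 4-coord order):

  λ_1 → (5, 1, 5, 1) · λ_2 → (5, 1, 5, 1) · λ_3 → (4, 0, 6, 1) · λ_4 → (5, 1, 5, 1) · λ_5 → (2, 3, 0, 2) · λ_6 → (2, 3, 0, 2) · λ_7 → (0, 10, 1, 1) · λ_8 → (4, 0, 6, 1) · λ_9 → (3, 0, 11, 1) · λ_10 → (0, 10, 1, 1) · λ_11 → (2, 3, 0, 2)

Linkage partition of the 11 weights (5 classes, p=17):

[[1, 2, 4], [3, 8], [5, 6, 11], [7, 10], [9]]


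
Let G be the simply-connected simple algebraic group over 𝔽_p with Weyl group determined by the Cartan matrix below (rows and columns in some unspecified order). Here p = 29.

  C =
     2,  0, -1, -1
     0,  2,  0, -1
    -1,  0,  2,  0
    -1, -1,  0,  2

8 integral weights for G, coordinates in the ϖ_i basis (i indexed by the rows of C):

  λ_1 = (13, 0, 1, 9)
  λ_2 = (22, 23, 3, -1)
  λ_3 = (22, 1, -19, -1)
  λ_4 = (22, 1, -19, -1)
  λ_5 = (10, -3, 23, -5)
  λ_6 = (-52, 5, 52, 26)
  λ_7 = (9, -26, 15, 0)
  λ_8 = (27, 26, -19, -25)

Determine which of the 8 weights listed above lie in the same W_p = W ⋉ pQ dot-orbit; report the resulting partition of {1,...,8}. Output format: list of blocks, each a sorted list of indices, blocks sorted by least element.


A_4 Cartan matrix, 4 simple roots permuted; ρ=(1,1,1,1).

Folding the 8 weights λ_j+ρ into Ā_29 (reps in the given 4-coord order):

  1: (14, 1, 2, 10) · 2: (5, 2, 18, 0) · 3: (5, 2, 18, 0) · 4: (5, 2, 18, 0) · 5: (5, 2, 18, 0) · 6: (5, 2, 18, 0) · 7: (14, 1, 2, 10) · 8: (14, 1, 2, 10)

Linkage partition of the 8 weights (2 classes, p=29):

[[1, 7, 8], [2, 3, 4, 5, 6]]


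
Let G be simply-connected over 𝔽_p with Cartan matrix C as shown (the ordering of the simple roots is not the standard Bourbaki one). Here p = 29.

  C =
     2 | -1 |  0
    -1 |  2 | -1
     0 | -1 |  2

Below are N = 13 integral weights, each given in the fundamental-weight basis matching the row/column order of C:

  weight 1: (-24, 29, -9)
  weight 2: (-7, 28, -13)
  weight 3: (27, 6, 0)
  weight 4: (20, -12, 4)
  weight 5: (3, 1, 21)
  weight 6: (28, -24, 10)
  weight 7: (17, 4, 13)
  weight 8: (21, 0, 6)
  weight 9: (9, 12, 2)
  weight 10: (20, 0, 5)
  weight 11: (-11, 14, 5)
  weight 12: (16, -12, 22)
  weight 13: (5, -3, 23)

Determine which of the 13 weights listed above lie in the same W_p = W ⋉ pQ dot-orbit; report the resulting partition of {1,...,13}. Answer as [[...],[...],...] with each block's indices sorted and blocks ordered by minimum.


Root system A_3: the 3×3 matrix C matches after relabeling.

Folding the 13 weights λ_j+ρ into Ā_29 (reps in the given 3-coord order):

  λ_1+ρ ↦ (21, 1, 6)
  λ_2+ρ ↦ (6, 11, 12)
  λ_3+ρ ↦ (21, 1, 6)
  λ_4+ρ ↦ (10, 5, 6)
  λ_5+ρ ↦ (4, 2, 22)
  λ_6+ρ ↦ (6, 11, 12)
  λ_7+ρ ↦ (10, 5, 6)
  λ_8+ρ ↦ (21, 1, 6)
  λ_9+ρ ↦ (10, 13, 3)
  λ_10+ρ ↦ (21, 1, 6)
  λ_11+ρ ↦ (10, 5, 6)
  λ_12+ρ ↦ (6, 11, 12)
  λ_13+ρ ↦ (4, 2, 22)

These 13 weights hit 5 W_29-dot-orbits; sizes (4, 3, 3, 2, 1):

[[1, 3, 8, 10], [2, 6, 12], [4, 7, 11], [5, 13], [9]]


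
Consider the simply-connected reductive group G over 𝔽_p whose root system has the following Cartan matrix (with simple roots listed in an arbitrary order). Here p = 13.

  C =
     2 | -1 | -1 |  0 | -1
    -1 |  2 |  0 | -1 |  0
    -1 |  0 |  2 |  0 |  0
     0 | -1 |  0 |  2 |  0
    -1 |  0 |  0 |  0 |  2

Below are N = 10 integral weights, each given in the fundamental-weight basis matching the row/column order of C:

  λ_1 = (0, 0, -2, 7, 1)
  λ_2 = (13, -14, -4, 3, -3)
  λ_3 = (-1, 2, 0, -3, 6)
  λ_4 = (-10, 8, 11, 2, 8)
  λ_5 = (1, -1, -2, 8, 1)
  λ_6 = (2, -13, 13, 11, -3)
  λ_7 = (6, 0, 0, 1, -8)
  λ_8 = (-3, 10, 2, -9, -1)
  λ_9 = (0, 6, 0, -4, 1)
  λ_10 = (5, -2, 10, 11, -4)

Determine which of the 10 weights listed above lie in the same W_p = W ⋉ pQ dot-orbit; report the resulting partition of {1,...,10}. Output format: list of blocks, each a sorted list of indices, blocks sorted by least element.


C ↔ D_5 under row/col permutation; |W(D_5)| = 1920.

Ā_13 reps of the 10 weights (D_5, coords as presented):

  λ_1+ρ ↦ (0, 1, 1, 8, 2) · λ_2+ρ ↦ (0, 1, 1, 8, 2) · λ_3+ρ ↦ (0, 1, 1, 2, 7) · λ_4+ρ ↦ (0, 1, 1, 8, 2) · λ_5+ρ ↦ (0, 1, 1, 8, 2) · λ_6+ρ ↦ (0, 1, 1, 2, 7) · λ_7+ρ ↦ (0, 1, 1, 2, 7) · λ_8+ρ ↦ (0, 1, 1, 8, 2) · λ_9+ρ ↦ (1, 1, 1, 3, 2) · λ_10+ρ ↦ (0, 1, 1, 2, 7)

The 10 indices split into 3 linkage classes (same alcove rep ⇔ same W_13-dot-orbit):

[[1, 2, 4, 5, 8], [3, 6, 7, 10], [9]]


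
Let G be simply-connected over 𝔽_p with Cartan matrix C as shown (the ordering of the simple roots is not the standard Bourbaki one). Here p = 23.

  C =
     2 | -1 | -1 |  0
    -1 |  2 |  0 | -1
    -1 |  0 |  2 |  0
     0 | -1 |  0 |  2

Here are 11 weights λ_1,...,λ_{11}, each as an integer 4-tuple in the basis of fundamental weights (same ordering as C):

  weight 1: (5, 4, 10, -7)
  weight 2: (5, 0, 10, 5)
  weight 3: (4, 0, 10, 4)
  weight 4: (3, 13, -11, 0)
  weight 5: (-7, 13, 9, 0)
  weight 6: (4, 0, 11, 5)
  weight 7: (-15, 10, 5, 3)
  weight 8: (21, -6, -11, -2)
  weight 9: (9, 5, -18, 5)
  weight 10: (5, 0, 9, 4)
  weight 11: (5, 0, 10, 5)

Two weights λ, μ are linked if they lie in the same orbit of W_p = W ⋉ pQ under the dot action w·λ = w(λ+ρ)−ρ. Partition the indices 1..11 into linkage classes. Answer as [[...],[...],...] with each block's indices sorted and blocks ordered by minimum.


Dynkin diagram of C (from the 6 off-diagonal −1 entries): A_4.

W_23-reps of the 11 weights in Ā_23 (same 4-coord order as C):

  λ_1 → (5, 1, 11, 5);  λ_2 → (6, 1, 10, 5);  λ_3 → (5, 1, 11, 5);  λ_4 → (6, 8, 4, 1);  λ_5 → (6, 8, 4, 1);  λ_6 → (5, 1, 11, 5);  λ_7 → (3, 3, 8, 1);  λ_8 → (6, 1, 10, 5);  λ_9 → (6, 1, 10, 5);  λ_10 → (6, 1, 10, 5);  λ_11 → (6, 1, 10, 5)

Grouping the 11 weights by Ā_23-representative: 4 linkage classes.

[[1, 3, 6], [2, 8, 9, 10, 11], [4, 5], [7]]


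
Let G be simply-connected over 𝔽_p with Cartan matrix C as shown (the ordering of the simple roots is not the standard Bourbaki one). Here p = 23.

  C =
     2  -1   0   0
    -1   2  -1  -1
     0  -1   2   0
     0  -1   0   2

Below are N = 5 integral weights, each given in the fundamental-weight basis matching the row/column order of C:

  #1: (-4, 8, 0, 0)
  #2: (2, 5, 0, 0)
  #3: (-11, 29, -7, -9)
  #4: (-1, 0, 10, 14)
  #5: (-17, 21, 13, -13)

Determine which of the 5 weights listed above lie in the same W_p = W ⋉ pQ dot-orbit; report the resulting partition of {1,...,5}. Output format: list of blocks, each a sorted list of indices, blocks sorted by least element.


D_4 Cartan matrix, 4 simple roots permuted; ρ=(1,1,1,1).

W_23-reps of the 5 weights in Ā_23 (same 4-coord order as C):

  λ_1+ρ ↦ (3, 6, 1, 1);  λ_2+ρ ↦ (3, 6, 1, 1);  λ_3+ρ ↦ (3, 6, 1, 1);  λ_4+ρ ↦ (4, 0, 7, 11);  λ_5+ρ ↦ (3, 6, 1, 1)

Partition of {1..5} into 2 W_23-dot-orbits:

[[1, 2, 3, 5], [4]]


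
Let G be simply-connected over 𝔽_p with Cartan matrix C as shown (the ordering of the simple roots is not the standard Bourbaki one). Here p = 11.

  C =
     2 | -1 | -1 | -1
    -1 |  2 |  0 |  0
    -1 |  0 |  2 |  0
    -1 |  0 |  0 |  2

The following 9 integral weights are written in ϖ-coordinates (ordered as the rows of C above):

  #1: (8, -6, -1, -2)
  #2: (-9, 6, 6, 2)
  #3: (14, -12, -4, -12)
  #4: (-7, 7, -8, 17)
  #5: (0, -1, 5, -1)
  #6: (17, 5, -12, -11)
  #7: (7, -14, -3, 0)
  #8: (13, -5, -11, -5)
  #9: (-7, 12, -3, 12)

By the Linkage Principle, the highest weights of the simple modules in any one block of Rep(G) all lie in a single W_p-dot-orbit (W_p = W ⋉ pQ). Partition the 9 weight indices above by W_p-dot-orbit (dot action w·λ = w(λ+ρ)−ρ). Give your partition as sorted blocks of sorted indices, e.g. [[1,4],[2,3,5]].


Root system D_4: the 4×4 matrix C matches after relabeling.

Folding the 9 weights λ_j+ρ into Ā_11 (reps in the given 4-coord order):

  1: (2, 5, 0, 1) · 2: (1, 1, 1, 5) · 3: (1, 0, 6, 0) · 4: (2, 2, 1, 2) · 5: (1, 0, 6, 0) · 6: (2, 5, 0, 1) · 7: (2, 2, 1, 2) · 8: (1, 0, 6, 0) · 9: (2, 2, 1, 2)

These 9 weights hit 4 W_11-dot-orbits; sizes (2, 1, 3, 3):

[[1, 6], [2], [3, 5, 8], [4, 7, 9]]


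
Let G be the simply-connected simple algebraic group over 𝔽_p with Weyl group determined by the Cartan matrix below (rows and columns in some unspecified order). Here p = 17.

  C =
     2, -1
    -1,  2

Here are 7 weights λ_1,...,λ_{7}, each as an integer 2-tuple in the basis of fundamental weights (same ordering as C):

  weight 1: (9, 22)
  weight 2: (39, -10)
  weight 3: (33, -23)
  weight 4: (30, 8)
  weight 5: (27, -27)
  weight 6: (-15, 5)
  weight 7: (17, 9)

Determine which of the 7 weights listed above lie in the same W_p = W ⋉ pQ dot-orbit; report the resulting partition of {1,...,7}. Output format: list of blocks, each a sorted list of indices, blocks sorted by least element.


Cartan matrix: type A_2 (|W|=6); un-permuting the 2 rows.

λ_j+ρ reflected into Ā_17 (⟨·,θ^∨⟩≤17); 2-tuples as given:

  λ_1 → (6, 1)
  λ_2 → (6, 8)
  λ_3 → (5, 0)
  λ_4 → (6, 8)
  λ_5 → (9, 6)
  λ_6 → (6, 8)
  λ_7 → (6, 1)

Grouping the 7 weights by Ā_17-representative: 4 linkage classes.

[[1, 7], [2, 4, 6], [3], [5]]


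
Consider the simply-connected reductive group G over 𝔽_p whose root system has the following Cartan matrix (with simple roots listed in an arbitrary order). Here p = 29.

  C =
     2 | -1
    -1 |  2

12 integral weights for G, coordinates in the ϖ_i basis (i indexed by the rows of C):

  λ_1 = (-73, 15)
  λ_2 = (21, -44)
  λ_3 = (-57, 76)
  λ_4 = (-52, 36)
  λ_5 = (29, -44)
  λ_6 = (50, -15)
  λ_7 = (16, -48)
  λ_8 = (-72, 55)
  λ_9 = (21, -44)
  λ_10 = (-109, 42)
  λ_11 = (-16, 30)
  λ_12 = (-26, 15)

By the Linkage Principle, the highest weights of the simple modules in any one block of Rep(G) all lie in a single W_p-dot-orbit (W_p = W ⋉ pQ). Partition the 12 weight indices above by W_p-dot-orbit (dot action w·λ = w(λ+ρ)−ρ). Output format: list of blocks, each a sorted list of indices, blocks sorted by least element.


Cartan matrix: type A_2 (|W|=6); un-permuting the 2 rows.

W_29-reps of the 12 weights in Ā_29 (same 2-coord order as C):

  λ_1 → (13, 14) · λ_2 → (7, 8) · λ_3 → (19, 8) · λ_4 → (7, 8) · λ_5 → (1, 15) · λ_6 → (7, 8) · λ_7 → (11, 1) · λ_8 → (13, 14) · λ_9 → (7, 8) · λ_10 → (7, 8) · λ_11 → (13, 14) · λ_12 → (16, 9)

Partition of {1..12} into 6 W_29-dot-orbits:

[[1, 8, 11], [2, 4, 6, 9, 10], [3], [5], [7], [12]]


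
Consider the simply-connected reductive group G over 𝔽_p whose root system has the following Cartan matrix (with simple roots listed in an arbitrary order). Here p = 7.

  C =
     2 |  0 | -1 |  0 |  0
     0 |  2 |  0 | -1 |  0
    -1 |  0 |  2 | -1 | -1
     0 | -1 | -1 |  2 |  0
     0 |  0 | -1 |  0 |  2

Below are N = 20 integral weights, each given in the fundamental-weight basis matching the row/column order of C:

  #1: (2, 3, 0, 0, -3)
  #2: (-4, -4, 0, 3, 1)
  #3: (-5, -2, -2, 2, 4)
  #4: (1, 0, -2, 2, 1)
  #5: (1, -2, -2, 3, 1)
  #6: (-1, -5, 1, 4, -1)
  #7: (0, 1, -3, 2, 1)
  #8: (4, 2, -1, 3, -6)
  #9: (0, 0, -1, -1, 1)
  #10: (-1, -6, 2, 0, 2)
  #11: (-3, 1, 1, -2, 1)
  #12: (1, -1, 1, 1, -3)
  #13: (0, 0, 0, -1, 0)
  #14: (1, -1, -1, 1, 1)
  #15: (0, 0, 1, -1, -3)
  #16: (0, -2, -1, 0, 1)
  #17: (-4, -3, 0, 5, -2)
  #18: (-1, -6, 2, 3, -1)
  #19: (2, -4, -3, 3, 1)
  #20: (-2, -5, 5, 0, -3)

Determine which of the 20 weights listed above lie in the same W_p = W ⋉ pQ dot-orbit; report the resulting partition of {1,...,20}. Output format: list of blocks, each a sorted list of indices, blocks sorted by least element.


Cartan matrix: type D_5 (|W|=1920); un-permuting the 5 rows.

Ā_7 reps of the 20 weights (D_5, coords as presented):

  λ_1+ρ ↦ (1, 2, 1, 1, 0);  λ_2+ρ ↦ (1, 2, 1, 1, 0);  λ_3+ρ ↦ (1, 2, 1, 1, 0);  λ_4+ρ ↦ (1, 1, 1, 0, 1);  λ_5+ρ ↦ (1, 1, 1, 0, 1);  λ_6+ρ ↦ (0, 2, 0, 2, 0);  λ_7+ρ ↦ (1, 2, 1, 1, 0);  λ_8+ρ ↦ (0, 2, 0, 2, 0);  λ_9+ρ ↦ (1, 1, 0, 0, 2);  λ_10+ρ ↦ (1, 1, 0, 0, 2);  λ_11+ρ ↦ (1, 1, 1, 0, 1);  λ_12+ρ ↦ (2, 0, 0, 1, 2);  λ_13+ρ ↦ (1, 1, 1, 0, 1);  λ_14+ρ ↦ (2, 0, 0, 1, 2);  λ_15+ρ ↦ (1, 1, 0, 0, 2);  λ_16+ρ ↦ (1, 1, 0, 0, 2);  λ_17+ρ ↦ (0, 2, 1, 0, 2);  λ_18+ρ ↦ (0, 2, 0, 2, 0);  λ_19+ρ ↦ (1, 2, 1, 1, 0);  λ_20+ρ ↦ (1, 1, 0, 0, 2)

6 distinct reps among the 20 weights ⇒ 6 W_7-linkage classes:

[[1, 2, 3, 7, 19], [4, 5, 11, 13], [6, 8, 18], [9, 10, 15, 16, 20], [12, 14], [17]]


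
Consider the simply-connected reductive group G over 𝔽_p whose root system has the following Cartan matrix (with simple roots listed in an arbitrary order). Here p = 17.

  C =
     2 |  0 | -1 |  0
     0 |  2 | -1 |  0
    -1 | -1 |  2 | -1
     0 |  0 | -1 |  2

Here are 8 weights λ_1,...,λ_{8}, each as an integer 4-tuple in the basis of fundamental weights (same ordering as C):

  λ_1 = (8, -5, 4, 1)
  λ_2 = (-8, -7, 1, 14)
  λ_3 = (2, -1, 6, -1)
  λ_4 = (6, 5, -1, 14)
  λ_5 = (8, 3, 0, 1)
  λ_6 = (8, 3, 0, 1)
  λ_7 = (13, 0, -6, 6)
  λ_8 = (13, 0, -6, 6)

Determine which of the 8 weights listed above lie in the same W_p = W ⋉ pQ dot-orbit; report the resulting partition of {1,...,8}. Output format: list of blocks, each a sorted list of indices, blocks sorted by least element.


Dynkin diagram of C (from the 6 off-diagonal −1 entries): D_4.

W_17-reps of the 8 weights in Ā_17 (same 4-coord order as C):

  λ_1+ρ ↦ (9, 4, 1, 2) · λ_2+ρ ↦ (4, 5, 2, 4) · λ_3+ρ ↦ (3, 0, 7, 0) · λ_4+ρ ↦ (4, 5, 2, 4) · λ_5+ρ ↦ (9, 4, 1, 2) · λ_6+ρ ↦ (9, 4, 1, 2) · λ_7+ρ ↦ (9, 4, 1, 2) · λ_8+ρ ↦ (9, 4, 1, 2)

Grouping the 8 weights by Ā_17-representative: 3 linkage classes.

[[1, 5, 6, 7, 8], [2, 4], [3]]


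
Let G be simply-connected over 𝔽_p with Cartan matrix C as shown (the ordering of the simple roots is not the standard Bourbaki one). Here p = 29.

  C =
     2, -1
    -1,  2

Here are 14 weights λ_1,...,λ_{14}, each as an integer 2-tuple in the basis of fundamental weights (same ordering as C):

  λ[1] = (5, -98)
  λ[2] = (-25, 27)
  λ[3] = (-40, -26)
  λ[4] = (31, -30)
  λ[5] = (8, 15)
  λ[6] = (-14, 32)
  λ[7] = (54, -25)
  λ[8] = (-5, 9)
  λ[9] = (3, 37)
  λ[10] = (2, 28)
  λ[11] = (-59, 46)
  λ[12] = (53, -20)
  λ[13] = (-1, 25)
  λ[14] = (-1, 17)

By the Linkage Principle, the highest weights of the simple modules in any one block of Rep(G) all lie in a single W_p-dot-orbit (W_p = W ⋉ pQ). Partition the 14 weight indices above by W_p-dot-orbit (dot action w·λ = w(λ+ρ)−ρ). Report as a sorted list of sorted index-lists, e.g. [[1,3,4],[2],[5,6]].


Root system A_2: the 2×2 matrix C matches after relabeling.

Ā_29 reps of the 14 weights (A_2, coords as presented):

  1: (4, 6);  2: (24, 4);  3: (4, 6);  4: (0, 26);  5: (9, 16);  6: (9, 16);  7: (3, 2);  8: (4, 6);  9: (9, 16);  10: (0, 26);  11: (0, 18);  12: (4, 6);  13: (0, 26);  14: (0, 18)

Grouping the 14 weights by Ā_29-representative: 6 linkage classes.

[[1, 3, 8, 12], [2], [4, 10, 13], [5, 6, 9], [7], [11, 14]]


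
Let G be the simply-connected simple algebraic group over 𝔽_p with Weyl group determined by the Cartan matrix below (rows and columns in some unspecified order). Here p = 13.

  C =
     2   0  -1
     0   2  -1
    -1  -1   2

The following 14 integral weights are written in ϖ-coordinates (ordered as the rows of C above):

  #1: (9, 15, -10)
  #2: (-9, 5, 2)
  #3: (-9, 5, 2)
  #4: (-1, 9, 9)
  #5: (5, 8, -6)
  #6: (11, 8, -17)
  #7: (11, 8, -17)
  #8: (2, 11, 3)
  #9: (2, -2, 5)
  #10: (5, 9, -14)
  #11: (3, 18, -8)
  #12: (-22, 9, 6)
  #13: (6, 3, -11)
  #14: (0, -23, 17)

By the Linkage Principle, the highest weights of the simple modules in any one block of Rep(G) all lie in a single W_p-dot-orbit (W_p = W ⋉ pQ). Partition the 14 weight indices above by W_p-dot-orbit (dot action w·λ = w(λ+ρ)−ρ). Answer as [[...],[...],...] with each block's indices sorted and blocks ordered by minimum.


Root system A_3: the 3×3 matrix C matches after relabeling.

Alcove-folded reps (p=13, 14 weights, presented ϖ-order):

  λ_1 → (3, 3, 6) · λ_2 → (3, 1, 5) · λ_3 → (3, 1, 5) · λ_4 → (7, 3, 3) · λ_5 → (1, 4, 5) · λ_6 → (1, 4, 5) · λ_7 → (1, 4, 5) · λ_8 → (3, 6, 1) · λ_9 → (3, 1, 5) · λ_10 → (7, 3, 3) · λ_11 → (3, 6, 1) · λ_12 → (1, 4, 5) · λ_13 → (3, 6, 1) · λ_14 → (1, 4, 5)

5 distinct reps among the 14 weights ⇒ 5 W_13-linkage classes:

[[1], [2, 3, 9], [4, 10], [5, 6, 7, 12, 14], [8, 11, 13]]


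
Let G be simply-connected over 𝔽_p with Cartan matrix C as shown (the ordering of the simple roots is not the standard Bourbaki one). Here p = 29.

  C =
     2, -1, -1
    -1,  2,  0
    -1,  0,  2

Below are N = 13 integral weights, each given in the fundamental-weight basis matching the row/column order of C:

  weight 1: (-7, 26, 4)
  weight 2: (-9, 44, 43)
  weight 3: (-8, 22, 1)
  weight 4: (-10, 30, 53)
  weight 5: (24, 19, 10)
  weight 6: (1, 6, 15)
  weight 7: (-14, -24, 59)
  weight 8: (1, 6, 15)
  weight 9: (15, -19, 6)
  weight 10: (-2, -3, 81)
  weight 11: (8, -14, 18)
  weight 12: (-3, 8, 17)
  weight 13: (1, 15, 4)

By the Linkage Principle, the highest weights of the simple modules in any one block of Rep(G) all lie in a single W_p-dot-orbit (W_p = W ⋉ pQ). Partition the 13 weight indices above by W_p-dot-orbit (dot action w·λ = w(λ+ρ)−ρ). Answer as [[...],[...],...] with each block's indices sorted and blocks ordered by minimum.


Cartan matrix: type A_3 (|W|=24); un-permuting the 3 rows.

Each λ_j+ρ reduced to Ā_29; 3-tuples below use C's row order:

  1: (5, 21, 1) · 2: (8, 8, 7) · 3: (2, 16, 5) · 4: (2, 7, 16) · 5: (2, 7, 16) · 6: (2, 7, 16) · 7: (2, 16, 5) · 8: (2, 7, 16) · 9: (2, 16, 5) · 10: (5, 21, 1) · 11: (4, 9, 15) · 12: (2, 7, 16) · 13: (2, 16, 5)

These 13 weights hit 5 W_29-dot-orbits; sizes (2, 1, 4, 5, 1):

[[1, 10], [2], [3, 7, 9, 13], [4, 5, 6, 8, 12], [11]]


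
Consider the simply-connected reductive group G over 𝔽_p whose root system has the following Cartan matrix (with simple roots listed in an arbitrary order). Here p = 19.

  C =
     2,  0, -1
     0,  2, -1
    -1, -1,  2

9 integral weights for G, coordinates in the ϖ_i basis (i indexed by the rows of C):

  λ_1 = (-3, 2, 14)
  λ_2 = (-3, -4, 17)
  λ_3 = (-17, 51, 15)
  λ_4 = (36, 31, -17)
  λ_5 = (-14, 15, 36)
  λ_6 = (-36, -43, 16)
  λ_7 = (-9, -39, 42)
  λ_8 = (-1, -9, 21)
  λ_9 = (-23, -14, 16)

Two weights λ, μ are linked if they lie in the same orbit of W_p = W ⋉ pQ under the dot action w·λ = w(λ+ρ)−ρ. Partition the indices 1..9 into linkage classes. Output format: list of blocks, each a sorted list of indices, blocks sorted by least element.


Cartan matrix: type A_3 (|W|=24); un-permuting the 3 rows.

W_19-reps of the 9 weights in Ā_19 (same 3-coord order as C):

  [1] (2, 3, 13);  [2] (2, 3, 13);  [3] (3, 5, 11);  [4] (2, 3, 13);  [5] (1, 2, 13);  [6] (2, 3, 13);  [7] (3, 5, 11);  [8] (3, 5, 11);  [9] (1, 2, 13)

These 9 weights hit 3 W_19-dot-orbits; sizes (4, 3, 2):

[[1, 2, 4, 6], [3, 7, 8], [5, 9]]
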